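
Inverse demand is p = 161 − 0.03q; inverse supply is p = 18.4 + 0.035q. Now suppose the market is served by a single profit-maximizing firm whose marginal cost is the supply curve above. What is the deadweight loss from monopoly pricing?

15598.79

Competitive equilibrium: 161 − 0.03q = 18.4 + 0.035q → q* = 2193.84615, p* = 95.18462.
Marginal revenue: MR = 161 − 0.06q. Set MR = MC: 161 − 0.06q = 18.4 + 0.035q → q_m = 1501.05263.
Price p_m = 161 − 0.03·1501.05263 = 115.96842; MC(q_m) = 18.4 + 0.035·1501.05263 = 70.93684.
Competitive q* = 2193.84615, so Δq = 692.79352; wedge = 115.96842 − 70.93684 = 45.03158.
The triangle = ½ × 692.79352 × 45.03158 = 15598.79.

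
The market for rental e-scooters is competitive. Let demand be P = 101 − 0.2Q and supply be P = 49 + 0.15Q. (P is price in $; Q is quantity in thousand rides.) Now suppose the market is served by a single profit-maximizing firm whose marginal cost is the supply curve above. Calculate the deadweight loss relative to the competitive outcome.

$510.79 thousand

Competitive equilibrium: 101 − 0.2Q = 49 + 0.15Q → Q* = 148.5714, P* = 71.2857.
Marginal revenue: MR = 101 − 0.4Q. Set MR = MC: 101 − 0.4Q = 49 + 0.15Q → Q_m = 94.5455.
Price P_m = 101 − 0.2·94.5455 = 82.0909; MC(Q_m) = 49 + 0.15·94.5455 = 63.1818.
Competitive Q* = 148.5714, so ΔQ = 54.0259; wedge = 82.0909 − 63.1818 = 18.9091.
DWL = ½ × 54.0259 × 18.9091 = $510.79 thousand.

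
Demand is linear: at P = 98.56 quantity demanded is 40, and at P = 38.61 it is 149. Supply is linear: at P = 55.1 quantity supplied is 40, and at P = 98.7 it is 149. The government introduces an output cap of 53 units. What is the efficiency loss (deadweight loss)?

509.39

Demand slope = (38.61 − 98.56)/(149 − 40) = −0.55, so P = 120.56 − 0.55Q.
Supply slope = (98.7 − 55.1)/(149 − 40) = 0.4, so P = 39.1 + 0.4Q.
Competitive equilibrium: 120.56 − 0.55Q = 39.1 + 0.4Q → Q* = 85.7474, P* = 73.3989.
At Q = 53: demand price = 120.56 − 0.55·53 = 91.41; supply price = 39.1 + 0.4·53 = 60.3.
ΔQ = 85.7474 − 53 = 32.7474; wedge = 91.41 − 60.3 = 31.11.
The triangle = ½ × 32.7474 × 31.11 = 509.39.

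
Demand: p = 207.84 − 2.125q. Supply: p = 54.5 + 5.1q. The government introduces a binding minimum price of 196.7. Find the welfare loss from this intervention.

Competitive equilibrium: 207.84 − 2.125q = 54.5 + 5.1q → q* = 21.22353, p* = 162.74.
At the floor p = 196.7, quantity demanded = (207.84 − 196.7)/2.125 = 5.24235.
Sellers' marginal cost at q' = 5.24235: 54.5 + 5.1·5.24235 = 81.23599.
Δq = 21.22353 − 5.24235 = 15.98118; wedge = 196.7 − 81.23599 = 115.46401.
Welfare loss = ½ × 15.98118 × 115.46401 = 922.63.

922.63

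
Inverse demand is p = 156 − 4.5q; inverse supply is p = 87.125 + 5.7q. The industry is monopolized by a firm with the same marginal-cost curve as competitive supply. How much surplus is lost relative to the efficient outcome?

Competitive equilibrium: 156 − 4.5q = 87.125 + 5.7q → q* = 6.7525, p* = 125.614.
Marginal revenue: MR = 156 − 9q. Set MR = MC: 156 − 9q = 87.125 + 5.7q → q_m = 4.6854.
Price p_m = 156 − 4.5·4.6854 = 134.9157; MC(q_m) = 87.125 + 5.7·4.6854 = 113.8318.
Competitive q* = 6.7525, so Δq = 2.0671; wedge = 134.9157 − 113.8318 = 21.0839.
Deadweight loss = ½ × 2.0671 × 21.0839 = 21.79.

21.79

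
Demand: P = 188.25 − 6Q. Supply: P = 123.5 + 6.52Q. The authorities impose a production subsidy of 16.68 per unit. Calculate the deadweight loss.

Competitive equilibrium: 188.25 − 6Q = 123.5 + 6.52Q → Q* = 5.1717, P* = 157.2196.
The subsidy lowers effective supply by 16.68: P = 106.82 + 6.52Q.
New quantity: 188.25 − 6Q = 106.82 + 6.52Q → Q' = 6.504.
Overproduction ΔQ = 6.504 − 5.1717 = 1.3323; wedge = subsidy = 16.68.
Welfare loss = ½ × 1.3323 × 16.68 = 11.11.

11.11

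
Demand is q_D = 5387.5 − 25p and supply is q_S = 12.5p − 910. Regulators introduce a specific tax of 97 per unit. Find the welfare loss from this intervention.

In inverse form: demand p = 215.5 − 0.04q, supply p = 72.8 + 0.08q.
Competitive equilibrium: 215.5 − 0.04q = 72.8 + 0.08q → q* = 1189.1667, p* = 167.9333.
With the tax, the buyer price exceeds the seller price by 97: (215.5 − 0.04q) − (72.8 + 0.08q) = 97 → q' = 380.8333.
Δq = 1189.1667 − 380.8333 = 808.3334; the wedge equals the tax, 97.
DWL = ½ × 808.3334 × 97 = 39204.17.

39204.17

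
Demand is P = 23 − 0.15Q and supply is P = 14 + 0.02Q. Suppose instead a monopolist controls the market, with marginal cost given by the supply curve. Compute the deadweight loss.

Competitive equilibrium: 23 − 0.15Q = 14 + 0.02Q → Q* = 52.9412, P* = 15.0588.
Marginal revenue: MR = 23 − 0.3Q. Set MR = MC: 23 − 0.3Q = 14 + 0.02Q → Q_m = 28.125.
Price P_m = 23 − 0.15·28.125 = 18.7813; MC(Q_m) = 14 + 0.02·28.125 = 14.5625.
Competitive Q* = 52.9412, so ΔQ = 24.8162; wedge = 18.7813 − 14.5625 = 4.2188.
DWL = ½ × 24.8162 × 4.2188 = 52.35.

52.35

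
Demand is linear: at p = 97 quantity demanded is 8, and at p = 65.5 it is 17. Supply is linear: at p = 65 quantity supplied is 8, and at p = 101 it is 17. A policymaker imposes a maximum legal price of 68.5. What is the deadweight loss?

Demand slope = (65.5 − 97)/(17 − 8) = −3.5, so p = 125 − 3.5q.
Supply slope = (101 − 65)/(17 − 8) = 4, so p = 33 + 4q.
Competitive equilibrium: 125 − 3.5q = 33 + 4q → q* = 12.2667, p* = 82.0667.
At the ceiling p = 68.5, quantity supplied = (68.5 − 33)/4 = 8.875.
Willingness to pay at q' = 8.875: 125 − 3.5·8.875 = 93.9375.
Δq = 12.2667 − 8.875 = 3.3917; wedge = 93.9375 − 68.5 = 25.4375.
Deadweight loss = ½ × 3.3917 × 25.4375 = 43.14.

43.14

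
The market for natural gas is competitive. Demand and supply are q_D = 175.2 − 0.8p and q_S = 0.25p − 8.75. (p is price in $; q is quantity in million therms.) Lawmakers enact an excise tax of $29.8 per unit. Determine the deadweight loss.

In inverse form: demand p = 219 − 1.25q, supply p = 35 + 4q.
Competitive equilibrium: 219 − 1.25q = 35 + 4q → q* = 35.0476, p* = 175.1905.
With the tax, the buyer price exceeds the seller price by 29.8: (219 − 1.25q) − (35 + 4q) = 29.8 → q' = 29.3714.
Δq = 35.0476 − 29.3714 = 5.6762; the wedge equals the tax, 29.8.
Deadweight loss = ½ × 5.6762 × 29.8 = $84.58 million.

$84.58 million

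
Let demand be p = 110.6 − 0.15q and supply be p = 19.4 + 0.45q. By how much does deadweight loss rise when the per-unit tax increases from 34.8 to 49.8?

Competitive equilibrium: 110.6 − 0.15q = 19.4 + 0.45q → q* = 152, p* = 87.8.
For a per-unit tax t: Δq = t/0.6, so DWL = ½·t·(t/0.6) = t²/1.2.
At t = 34.8: DWL = 1009.2. At t = 49.8: DWL = 2066.7.
Increase = 2066.7 − 1009.2 = 1057.50.

1057.50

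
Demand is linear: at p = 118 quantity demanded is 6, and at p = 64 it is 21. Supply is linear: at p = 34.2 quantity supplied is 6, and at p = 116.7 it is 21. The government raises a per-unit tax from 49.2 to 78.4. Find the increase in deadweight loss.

204.72

Demand slope = (64 − 118)/(21 − 6) = −3.6, so p = 139.6 − 3.6q.
Supply slope = (116.7 − 34.2)/(21 − 6) = 5.5, so p = 1.2 + 5.5q.
Competitive equilibrium: 139.6 − 3.6q = 1.2 + 5.5q → q* = 15.2088, p* = 84.8484.
For a per-unit tax t: Δq = t/9.1, so DWL = ½·t·(t/9.1) = t²/18.2.
At t = 49.2: DWL = 133.002. At t = 78.4: DWL = 337.723.
Increase = 337.723 − 133.002 = 204.72.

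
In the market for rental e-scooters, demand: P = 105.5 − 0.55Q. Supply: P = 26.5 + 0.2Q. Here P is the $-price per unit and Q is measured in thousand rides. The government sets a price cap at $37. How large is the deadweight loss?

$1046.76 thousand

Competitive equilibrium: 105.5 − 0.55Q = 26.5 + 0.2Q → Q* = 105.3333, P* = 47.5667.
At the ceiling P = 37, quantity supplied = (37 − 26.5)/0.2 = 52.5.
Willingness to pay at Q' = 52.5: 105.5 − 0.55·52.5 = 76.625.
ΔQ = 105.3333 − 52.5 = 52.8333; wedge = 76.625 − 37 = 39.625.
The triangle = ½ × 52.8333 × 39.625 = $1046.76 thousand.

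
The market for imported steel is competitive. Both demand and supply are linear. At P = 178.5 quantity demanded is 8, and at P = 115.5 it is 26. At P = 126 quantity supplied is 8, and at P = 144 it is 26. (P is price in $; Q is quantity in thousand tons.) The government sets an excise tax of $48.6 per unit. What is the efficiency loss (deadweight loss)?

$262.44 thousand

Demand slope = (115.5 − 178.5)/(26 − 8) = −3.5, so P = 206.5 − 3.5Q.
Supply slope = (144 − 126)/(26 − 8) = 1, so P = 118 + Q.
Competitive equilibrium: 206.5 − 3.5Q = 118 + Q → Q* = 19.6667, P* = 137.6667.
With the tax, the buyer price exceeds the seller price by 48.6: (206.5 − 3.5Q) − (118 + Q) = 48.6 → Q' = 8.8667.
ΔQ = 19.6667 − 8.8667 = 10.8; the wedge equals the tax, 48.6.
Welfare loss = ½ × 10.8 × 48.6 = $262.44 thousand.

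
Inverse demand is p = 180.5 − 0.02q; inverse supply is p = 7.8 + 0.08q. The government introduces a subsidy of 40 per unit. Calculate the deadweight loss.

8000

Competitive equilibrium: 180.5 − 0.02q = 7.8 + 0.08q → q* = 1727, p* = 145.96.
The subsidy lowers effective supply by 40: p = 0.08q − 32.2.
New quantity: 180.5 − 0.02q = 0.08q − 32.2 → q' = 2127.
Overproduction Δq = 2127 − 1727 = 400; wedge = subsidy = 40.
The triangle = ½ × 400 × 40 = 8000.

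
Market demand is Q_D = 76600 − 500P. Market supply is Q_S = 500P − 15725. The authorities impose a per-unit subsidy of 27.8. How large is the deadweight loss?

In inverse form: demand P = 153.2 − 0.002Q, supply P = 31.45 + 0.002Q.
Competitive equilibrium: 153.2 − 0.002Q = 31.45 + 0.002Q → Q* = 30437.5, P* = 92.325.
The subsidy lowers effective supply by 27.8: P = 3.65 + 0.002Q.
New quantity: 153.2 − 0.002Q = 3.65 + 0.002Q → Q' = 37387.5.
Overproduction ΔQ = 37387.5 − 30437.5 = 6950; wedge = subsidy = 27.8.
The triangle = ½ × 6950 × 27.8 = 96605.

96605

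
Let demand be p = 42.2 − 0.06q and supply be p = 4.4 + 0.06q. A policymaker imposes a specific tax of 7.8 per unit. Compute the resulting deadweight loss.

Competitive equilibrium: 42.2 − 0.06q = 4.4 + 0.06q → q* = 315, p* = 23.3.
With the tax, the buyer price exceeds the seller price by 7.8: (42.2 − 0.06q) − (4.4 + 0.06q) = 7.8 → q' = 250.
Δq = 315 − 250 = 65; the wedge equals the tax, 7.8.
Welfare loss = ½ × 65 × 7.8 = 253.50.

253.50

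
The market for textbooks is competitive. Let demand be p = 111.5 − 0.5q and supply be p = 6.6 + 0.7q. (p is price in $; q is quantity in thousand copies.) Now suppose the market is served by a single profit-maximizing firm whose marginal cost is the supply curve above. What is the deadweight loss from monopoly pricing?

$396.63 thousand

Competitive equilibrium: 111.5 − 0.5q = 6.6 + 0.7q → q* = 87.4167, p* = 67.7917.
Marginal revenue: MR = 111.5 − q. Set MR = MC: 111.5 − q = 6.6 + 0.7q → q_m = 61.7059.
Price p_m = 111.5 − 0.5·61.7059 = 80.6471; MC(q_m) = 6.6 + 0.7·61.7059 = 49.7941.
Competitive q* = 87.4167, so Δq = 25.7108; wedge = 80.6471 − 49.7941 = 30.853.
DWL = ½ × 25.7108 × 30.853 = $396.63 thousand.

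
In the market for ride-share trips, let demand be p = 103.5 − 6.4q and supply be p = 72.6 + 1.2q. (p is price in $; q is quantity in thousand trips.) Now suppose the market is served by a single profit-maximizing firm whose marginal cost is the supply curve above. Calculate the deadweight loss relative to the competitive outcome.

$13.13 thousand

Competitive equilibrium: 103.5 − 6.4q = 72.6 + 1.2q → q* = 4.0658, p* = 77.4789.
Marginal revenue: MR = 103.5 − 12.8q. Set MR = MC: 103.5 − 12.8q = 72.6 + 1.2q → q_m = 2.2071.
Price p_m = 103.5 − 6.4·2.2071 = 89.3746; MC(q_m) = 72.6 + 1.2·2.2071 = 75.2485.
Competitive q* = 4.0658, so Δq = 1.8587; wedge = 89.3746 − 75.2485 = 14.1261.
The triangle = ½ × 1.8587 × 14.1261 = $13.13 thousand.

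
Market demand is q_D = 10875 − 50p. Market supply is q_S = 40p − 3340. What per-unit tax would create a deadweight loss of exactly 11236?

In inverse form: demand p = 217.5 − 0.02q, supply p = 83.5 + 0.025q.
Competitive equilibrium: 217.5 − 0.02q = 83.5 + 0.025q → q* = 2977.7778, p* = 157.9444.
A tax t gives Δq = t/0.045 and wedge t, so DWL = t²/0.09.
t²/0.09 = 11236 → t² = 1011.24 → t = 31.8.

31.8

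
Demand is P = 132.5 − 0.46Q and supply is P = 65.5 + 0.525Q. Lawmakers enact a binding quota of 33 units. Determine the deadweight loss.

604.01

Competitive equilibrium: 132.5 − 0.46Q = 65.5 + 0.525Q → Q* = 68.0203, P* = 101.2107.
At Q = 33: demand price = 132.5 − 0.46·33 = 117.32; supply price = 65.5 + 0.525·33 = 82.825.
ΔQ = 68.0203 − 33 = 35.0203; wedge = 117.32 − 82.825 = 34.495.
The triangle = ½ × 35.0203 × 34.495 = 604.01.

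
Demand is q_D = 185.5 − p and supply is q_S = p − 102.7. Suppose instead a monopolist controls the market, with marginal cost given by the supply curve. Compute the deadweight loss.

In inverse form: demand p = 185.5 − q, supply p = 102.7 + q.
Competitive equilibrium: 185.5 − q = 102.7 + q → q* = 41.4, p* = 144.1.
Marginal revenue: MR = 185.5 − 2q. Set MR = MC: 185.5 − 2q = 102.7 + q → q_m = 27.6.
Price p_m = 185.5 − 1·27.6 = 157.9; MC(q_m) = 102.7 + 1·27.6 = 130.3.
Competitive q* = 41.4, so Δq = 13.8; wedge = 157.9 − 130.3 = 27.6.
Welfare loss = ½ × 13.8 × 27.6 = 190.44.

190.44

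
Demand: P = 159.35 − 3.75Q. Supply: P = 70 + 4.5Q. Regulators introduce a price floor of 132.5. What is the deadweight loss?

55.57

Competitive equilibrium: 159.35 − 3.75Q = 70 + 4.5Q → Q* = 10.8303, P* = 118.7364.
At the floor P = 132.5, quantity demanded = (159.35 − 132.5)/3.75 = 7.16.
Sellers' marginal cost at Q' = 7.16: 70 + 4.5·7.16 = 102.22.
ΔQ = 10.8303 − 7.16 = 3.6703; wedge = 132.5 − 102.22 = 30.28.
Welfare loss = ½ × 3.6703 × 30.28 = 55.57.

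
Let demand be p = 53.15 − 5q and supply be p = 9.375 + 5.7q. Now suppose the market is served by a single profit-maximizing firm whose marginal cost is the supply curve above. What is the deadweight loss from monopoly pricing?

Competitive equilibrium: 53.15 − 5q = 9.375 + 5.7q → q* = 4.0911, p* = 32.6944.
Marginal revenue: MR = 53.15 − 10q. Set MR = MC: 53.15 − 10q = 9.375 + 5.7q → q_m = 2.7882.
Price p_m = 53.15 − 5·2.7882 = 39.209; MC(q_m) = 9.375 + 5.7·2.7882 = 25.2677.
Competitive q* = 4.0911, so Δq = 1.3029; wedge = 39.209 − 25.2677 = 13.9413.
DWL = ½ × 1.3029 × 13.9413 = 9.08.

9.08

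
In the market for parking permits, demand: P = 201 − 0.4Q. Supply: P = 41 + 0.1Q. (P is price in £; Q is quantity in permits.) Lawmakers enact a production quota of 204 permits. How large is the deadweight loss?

£3364

Competitive equilibrium: 201 − 0.4Q = 41 + 0.1Q → Q* = 320, P* = 73.
At Q = 204: demand price = 201 − 0.4·204 = 119.4; supply price = 41 + 0.1·204 = 61.4.
ΔQ = 320 − 204 = 116; wedge = 119.4 − 61.4 = 58.
Welfare loss = ½ × 116 × 58 = £3364.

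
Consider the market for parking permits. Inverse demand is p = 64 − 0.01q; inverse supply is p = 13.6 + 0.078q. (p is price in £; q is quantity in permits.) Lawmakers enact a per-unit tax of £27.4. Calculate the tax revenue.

Competitive equilibrium: 64 − 0.01q = 13.6 + 0.078q → q* = 572.7273, p* = 58.2727.
With the tax, the buyer price exceeds the seller price by 27.4: (64 − 0.01q) − (13.6 + 0.078q) = 27.4 → q' = 261.3636.
Tax revenue = 27.4 × 261.3636 = £7161.36.

£7161.36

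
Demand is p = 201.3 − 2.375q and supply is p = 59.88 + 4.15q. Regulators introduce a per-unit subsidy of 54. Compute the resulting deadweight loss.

223.45

Competitive equilibrium: 201.3 − 2.375q = 59.88 + 4.15q → q* = 21.6736, p* = 149.8253.
The subsidy lowers effective supply by 54: p = 5.88 + 4.15q.
New quantity: 201.3 − 2.375q = 5.88 + 4.15q → q' = 29.9494.
Overproduction Δq = 29.9494 − 21.6736 = 8.2758; wedge = subsidy = 54.
Deadweight loss = ½ × 8.2758 × 54 = 223.45.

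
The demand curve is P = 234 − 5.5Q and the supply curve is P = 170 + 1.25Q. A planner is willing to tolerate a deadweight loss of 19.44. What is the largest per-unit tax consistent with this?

Competitive equilibrium: 234 − 5.5Q = 170 + 1.25Q → Q* = 9.4815, P* = 181.8519.
A tax t gives ΔQ = t/6.75 and wedge t, so DWL = t²/13.5.
t²/13.5 = 19.44 → t² = 262.44 → t = 16.2.

16.2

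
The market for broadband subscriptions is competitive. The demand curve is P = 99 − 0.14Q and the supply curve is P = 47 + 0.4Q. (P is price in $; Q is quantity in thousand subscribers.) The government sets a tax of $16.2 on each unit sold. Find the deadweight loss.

Competitive equilibrium: 99 − 0.14Q = 47 + 0.4Q → Q* = 96.2963, P* = 85.5185.
With the tax, the buyer price exceeds the seller price by 16.2: (99 − 0.14Q) − (47 + 0.4Q) = 16.2 → Q' = 66.2963.
ΔQ = 96.2963 − 66.2963 = 30; the wedge equals the tax, 16.2.
Deadweight loss = ½ × 30 × 16.2 = $243 thousand.

$243 thousand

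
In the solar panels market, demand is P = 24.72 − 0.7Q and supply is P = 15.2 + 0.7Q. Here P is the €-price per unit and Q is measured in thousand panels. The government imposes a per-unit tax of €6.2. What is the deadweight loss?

€13.73 thousand

Competitive equilibrium: 24.72 − 0.7Q = 15.2 + 0.7Q → Q* = 6.8, P* = 19.96.
With the tax, the buyer price exceeds the seller price by 6.2: (24.72 − 0.7Q) − (15.2 + 0.7Q) = 6.2 → Q' = 2.3714.
ΔQ = 6.8 − 2.3714 = 4.4286; the wedge equals the tax, 6.2.
DWL = ½ × 4.4286 × 6.2 = €13.73 thousand.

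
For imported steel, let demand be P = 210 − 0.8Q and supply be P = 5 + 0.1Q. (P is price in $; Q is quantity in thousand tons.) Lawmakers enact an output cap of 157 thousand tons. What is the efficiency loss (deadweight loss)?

$2254.27 thousand

Competitive equilibrium: 210 − 0.8Q = 5 + 0.1Q → Q* = 227.7778, P* = 27.7778.
At Q = 157: demand price = 210 − 0.8·157 = 84.4; supply price = 5 + 0.1·157 = 20.7.
ΔQ = 227.7778 − 157 = 70.7778; wedge = 84.4 − 20.7 = 63.7.
Deadweight loss = ½ × 70.7778 × 63.7 = $2254.27 thousand.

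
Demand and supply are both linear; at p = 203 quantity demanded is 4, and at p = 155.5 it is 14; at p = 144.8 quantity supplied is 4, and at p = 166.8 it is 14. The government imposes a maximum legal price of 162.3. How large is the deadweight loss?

Demand slope = (155.5 − 203)/(14 − 4) = −4.75, so p = 222 − 4.75q.
Supply slope = (166.8 − 144.8)/(14 − 4) = 2.2, so p = 136 + 2.2q.
Competitive equilibrium: 222 − 4.75q = 136 + 2.2q → q* = 12.3741, p* = 163.223.
At the ceiling p = 162.3, quantity supplied = (162.3 − 136)/2.2 = 11.9545.
Willingness to pay at q' = 11.9545: 222 − 4.75·11.9545 = 165.2161.
Δq = 12.3741 − 11.9545 = 0.4196; wedge = 165.2161 − 162.3 = 2.9161.
Welfare loss = ½ × 0.4196 × 2.9161 = 0.61.

0.61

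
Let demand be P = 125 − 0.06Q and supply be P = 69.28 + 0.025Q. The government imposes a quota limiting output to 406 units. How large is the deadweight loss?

Competitive equilibrium: 125 − 0.06Q = 69.28 + 0.025Q → Q* = 655.5294, P* = 85.6682.
At Q = 406: demand price = 125 − 0.06·406 = 100.64; supply price = 69.28 + 0.025·406 = 79.43.
ΔQ = 655.5294 − 406 = 249.5294; wedge = 100.64 − 79.43 = 21.21.
The triangle = ½ × 249.5294 × 21.21 = 2646.26.

2646.26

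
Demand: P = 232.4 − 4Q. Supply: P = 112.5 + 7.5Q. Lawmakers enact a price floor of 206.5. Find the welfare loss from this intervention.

Competitive equilibrium: 232.4 − 4Q = 112.5 + 7.5Q → Q* = 10.4261, P* = 190.6957.
At the floor P = 206.5, quantity demanded = (232.4 − 206.5)/4 = 6.475.
Sellers' marginal cost at Q' = 6.475: 112.5 + 7.5·6.475 = 161.0625.
ΔQ = 10.4261 − 6.475 = 3.9511; wedge = 206.5 − 161.0625 = 45.4375.
Welfare loss = ½ × 3.9511 × 45.4375 = 89.76.

89.76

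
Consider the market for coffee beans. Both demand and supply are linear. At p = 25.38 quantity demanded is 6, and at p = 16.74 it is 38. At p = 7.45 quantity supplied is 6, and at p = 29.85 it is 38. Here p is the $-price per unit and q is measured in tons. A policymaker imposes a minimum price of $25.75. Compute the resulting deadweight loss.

$191.20

Demand slope = (16.74 − 25.38)/(38 − 6) = −0.27, so p = 27 − 0.27q.
Supply slope = (29.85 − 7.45)/(38 − 6) = 0.7, so p = 3.25 + 0.7q.
Competitive equilibrium: 27 − 0.27q = 3.25 + 0.7q → q* = 24.4845, p* = 20.3892.
At the floor p = 25.75, quantity demanded = (27 − 25.75)/0.27 = 4.6296.
Sellers' marginal cost at q' = 4.6296: 3.25 + 0.7·4.6296 = 6.4907.
Δq = 24.4845 − 4.6296 = 19.8549; wedge = 25.75 − 6.4907 = 19.2593.
Welfare loss = ½ × 19.8549 × 19.2593 = $191.20.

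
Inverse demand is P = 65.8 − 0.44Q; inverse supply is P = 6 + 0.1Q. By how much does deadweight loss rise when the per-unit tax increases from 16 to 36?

Competitive equilibrium: 65.8 − 0.44Q = 6 + 0.1Q → Q* = 110.7407, P* = 17.0741.
For a per-unit tax t: ΔQ = t/0.54, so DWL = ½·t·(t/0.54) = t²/1.08.
At t = 16: DWL = 237.037. At t = 36: DWL = 1200.
Increase = 1200 − 237.037 = 962.96.

962.96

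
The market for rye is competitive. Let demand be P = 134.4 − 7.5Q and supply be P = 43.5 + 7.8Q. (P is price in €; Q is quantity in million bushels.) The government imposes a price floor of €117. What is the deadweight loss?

Competitive equilibrium: 134.4 − 7.5Q = 43.5 + 7.8Q → Q* = 5.9412, P* = 89.8412.
At the floor P = 117, quantity demanded = (134.4 − 117)/7.5 = 2.32.
Sellers' marginal cost at Q' = 2.32: 43.5 + 7.8·2.32 = 61.596.
ΔQ = 5.9412 − 2.32 = 3.6212; wedge = 117 − 61.596 = 55.404.
Deadweight loss = ½ × 3.6212 × 55.404 = €100.31 million.

€100.31 million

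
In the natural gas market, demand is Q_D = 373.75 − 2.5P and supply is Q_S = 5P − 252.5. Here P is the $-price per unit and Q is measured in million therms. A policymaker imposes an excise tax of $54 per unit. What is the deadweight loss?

$2430 million

In inverse form: demand P = 149.5 − 0.4Q, supply P = 50.5 + 0.2Q.
Competitive equilibrium: 149.5 − 0.4Q = 50.5 + 0.2Q → Q* = 165, P* = 83.5.
With the tax, the buyer price exceeds the seller price by 54: (149.5 − 0.4Q) − (50.5 + 0.2Q) = 54 → Q' = 75.
ΔQ = 165 − 75 = 90; the wedge equals the tax, 54.
Welfare loss = ½ × 90 × 54 = $2430 million.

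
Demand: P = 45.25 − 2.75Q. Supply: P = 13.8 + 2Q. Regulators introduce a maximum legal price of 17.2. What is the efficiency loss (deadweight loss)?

Competitive equilibrium: 45.25 − 2.75Q = 13.8 + 2Q → Q* = 6.62105, P* = 27.04211.
At the ceiling P = 17.2, quantity supplied = (17.2 − 13.8)/2 = 1.7.
Willingness to pay at Q' = 1.7: 45.25 − 2.75·1.7 = 40.575.
ΔQ = 6.62105 − 1.7 = 4.92105; wedge = 40.575 − 17.2 = 23.375.
The triangle = ½ × 4.92105 × 23.375 = 57.51.

57.51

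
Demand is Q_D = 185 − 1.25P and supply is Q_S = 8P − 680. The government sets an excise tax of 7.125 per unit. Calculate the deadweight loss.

27.44

In inverse form: demand P = 148 − 0.8Q, supply P = 85 + 0.125Q.
Competitive equilibrium: 148 − 0.8Q = 85 + 0.125Q → Q* = 68.1081, P* = 93.5135.
With the tax, the buyer price exceeds the seller price by 7.125: (148 − 0.8Q) − (85 + 0.125Q) = 7.125 → Q' = 60.4054.
ΔQ = 68.1081 − 60.4054 = 7.7027; the wedge equals the tax, 7.125.
Deadweight loss = ½ × 7.7027 × 7.125 = 27.44.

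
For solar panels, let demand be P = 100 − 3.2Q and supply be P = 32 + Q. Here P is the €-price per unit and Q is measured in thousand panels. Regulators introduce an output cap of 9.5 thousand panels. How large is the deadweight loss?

€94 thousand

Competitive equilibrium: 100 − 3.2Q = 32 + Q → Q* = 16.1905, P* = 48.1905.
At Q = 9.5: demand price = 100 − 3.2·9.5 = 69.6; supply price = 32 + 1·9.5 = 41.5.
ΔQ = 16.1905 − 9.5 = 6.6905; wedge = 69.6 − 41.5 = 28.1.
Welfare loss = ½ × 6.6905 × 28.1 = €94 thousand.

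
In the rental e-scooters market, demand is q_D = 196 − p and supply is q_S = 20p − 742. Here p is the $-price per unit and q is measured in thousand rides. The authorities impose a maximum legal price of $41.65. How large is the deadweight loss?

$1911.06 thousand

In inverse form: demand p = 196 − q, supply p = 37.1 + 0.05q.
Competitive equilibrium: 196 − q = 37.1 + 0.05q → q* = 151.3333, p* = 44.6667.
At the ceiling p = 41.65, quantity supplied = (41.65 − 37.1)/0.05 = 91.
Willingness to pay at q' = 91: 196 − 1·91 = 105.
Δq = 151.3333 − 91 = 60.3333; wedge = 105 − 41.65 = 63.35.
Deadweight loss = ½ × 60.3333 × 63.35 = $1911.06 thousand.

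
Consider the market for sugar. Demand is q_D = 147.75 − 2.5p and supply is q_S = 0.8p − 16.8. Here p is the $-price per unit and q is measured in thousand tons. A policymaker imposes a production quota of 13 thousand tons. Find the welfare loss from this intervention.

In inverse form: demand p = 59.1 − 0.4q, supply p = 21 + 1.25q.
Competitive equilibrium: 59.1 − 0.4q = 21 + 1.25q → q* = 23.0909, p* = 49.8636.
At q = 13: demand price = 59.1 − 0.4·13 = 53.9; supply price = 21 + 1.25·13 = 37.25.
Δq = 23.0909 − 13 = 10.0909; wedge = 53.9 − 37.25 = 16.65.
DWL = ½ × 10.0909 × 16.65 = $84.01 thousand.

$84.01 thousand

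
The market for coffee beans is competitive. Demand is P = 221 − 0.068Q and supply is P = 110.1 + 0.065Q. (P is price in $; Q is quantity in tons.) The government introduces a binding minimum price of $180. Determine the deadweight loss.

$3545.23

Competitive equilibrium: 221 − 0.068Q = 110.1 + 0.065Q → Q* = 833.8346, P* = 164.2992.
At the floor P = 180, quantity demanded = (221 − 180)/0.068 = 602.9412.
Sellers' marginal cost at Q' = 602.9412: 110.1 + 0.065·602.9412 = 149.2912.
ΔQ = 833.8346 − 602.9412 = 230.8934; wedge = 180 − 149.2912 = 30.7088.
The triangle = ½ × 230.8934 × 30.7088 = $3545.23.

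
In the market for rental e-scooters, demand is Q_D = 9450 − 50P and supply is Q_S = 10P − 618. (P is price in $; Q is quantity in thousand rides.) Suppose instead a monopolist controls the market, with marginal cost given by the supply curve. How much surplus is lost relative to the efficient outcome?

In inverse form: demand P = 189 − 0.02Q, supply P = 61.8 + 0.1Q.
Competitive equilibrium: 189 − 0.02Q = 61.8 + 0.1Q → Q* = 1060, P* = 167.8.
Marginal revenue: MR = 189 − 0.04Q. Set MR = MC: 189 − 0.04Q = 61.8 + 0.1Q → Q_m = 908.5714.
Price P_m = 189 − 0.02·908.5714 = 170.8286; MC(Q_m) = 61.8 + 0.1·908.5714 = 152.6571.
Competitive Q* = 1060, so ΔQ = 151.4286; wedge = 170.8286 − 152.6571 = 18.1715.
Deadweight loss = ½ × 151.4286 × 18.1715 = $1375.84 thousand.

$1375.84 thousand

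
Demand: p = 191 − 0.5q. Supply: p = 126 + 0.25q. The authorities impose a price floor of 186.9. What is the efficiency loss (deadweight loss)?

Competitive equilibrium: 191 − 0.5q = 126 + 0.25q → q* = 86.6667, p* = 147.6667.
At the floor p = 186.9, quantity demanded = (191 − 186.9)/0.5 = 8.2.
Sellers' marginal cost at q' = 8.2: 126 + 0.25·8.2 = 128.05.
Δq = 86.6667 − 8.2 = 78.4667; wedge = 186.9 − 128.05 = 58.85.
The triangle = ½ × 78.4667 × 58.85 = 2308.88.

2308.88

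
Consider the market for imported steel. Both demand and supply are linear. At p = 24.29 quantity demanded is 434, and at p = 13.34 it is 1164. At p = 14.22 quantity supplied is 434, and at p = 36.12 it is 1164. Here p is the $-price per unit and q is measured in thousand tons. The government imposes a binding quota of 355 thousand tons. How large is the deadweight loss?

Demand slope = (13.34 − 24.29)/(1164 − 434) = −0.015, so p = 30.8 − 0.015q.
Supply slope = (36.12 − 14.22)/(1164 − 434) = 0.03, so p = 1.2 + 0.03q.
Competitive equilibrium: 30.8 − 0.015q = 1.2 + 0.03q → q* = 657.7778, p* = 20.9333.
At q = 355: demand price = 30.8 − 0.015·355 = 25.475; supply price = 1.2 + 0.03·355 = 11.85.
Δq = 657.7778 − 355 = 302.7778; wedge = 25.475 − 11.85 = 13.625.
Welfare loss = ½ × 302.7778 × 13.625 = $2062.67 thousand.

$2062.67 thousand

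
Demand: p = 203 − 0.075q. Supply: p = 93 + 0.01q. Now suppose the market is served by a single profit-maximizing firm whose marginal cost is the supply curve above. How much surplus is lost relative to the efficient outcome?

Competitive equilibrium: 203 − 0.075q = 93 + 0.01q → q* = 1294.1176, p* = 105.9412.
Marginal revenue: MR = 203 − 0.15q. Set MR = MC: 203 − 0.15q = 93 + 0.01q → q_m = 687.5.
Price p_m = 203 − 0.075·687.5 = 151.4375; MC(q_m) = 93 + 0.01·687.5 = 99.875.
Competitive q* = 1294.1176, so Δq = 606.6176; wedge = 151.4375 − 99.875 = 51.5625.
DWL = ½ × 606.6176 × 51.5625 = 15639.36.

15639.36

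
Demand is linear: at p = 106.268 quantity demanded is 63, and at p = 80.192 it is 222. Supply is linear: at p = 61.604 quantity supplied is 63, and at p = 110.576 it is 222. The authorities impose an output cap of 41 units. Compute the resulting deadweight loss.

Demand slope = (80.192 − 106.268)/(222 − 63) = −0.164, so p = 116.6 − 0.164q.
Supply slope = (110.576 − 61.604)/(222 − 63) = 0.308, so p = 42.2 + 0.308q.
Competitive equilibrium: 116.6 − 0.164q = 42.2 + 0.308q → q* = 157.6271, p* = 90.7492.
At q = 41: demand price = 116.6 − 0.164·41 = 109.876; supply price = 42.2 + 0.308·41 = 54.828.
Δq = 157.6271 − 41 = 116.6271; wedge = 109.876 − 54.828 = 55.048.
The triangle = ½ × 116.6271 × 55.048 = 3210.04.

3210.04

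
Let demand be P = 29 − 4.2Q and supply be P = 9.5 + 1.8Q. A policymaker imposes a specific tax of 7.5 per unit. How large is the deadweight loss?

Competitive equilibrium: 29 − 4.2Q = 9.5 + 1.8Q → Q* = 3.25, P* = 15.35.
With the tax, the buyer price exceeds the seller price by 7.5: (29 − 4.2Q) − (9.5 + 1.8Q) = 7.5 → Q' = 2.
ΔQ = 3.25 − 2 = 1.25; the wedge equals the tax, 7.5.
Welfare loss = ½ × 1.25 × 7.5 = 4.69.

4.69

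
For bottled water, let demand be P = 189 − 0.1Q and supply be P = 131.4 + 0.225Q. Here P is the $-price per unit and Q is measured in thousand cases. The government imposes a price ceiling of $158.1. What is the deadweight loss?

Competitive equilibrium: 189 − 0.1Q = 131.4 + 0.225Q → Q* = 177.230769, P* = 171.276923.
At the ceiling P = 158.1, quantity supplied = (158.1 − 131.4)/0.225 = 118.666667.
Willingness to pay at Q' = 118.666667: 189 − 0.1·118.666667 = 177.133333.
ΔQ = 177.230769 − 118.666667 = 58.564102; wedge = 177.133333 − 158.1 = 19.033333.
DWL = ½ × 58.564102 × 19.033333 = $557.34 thousand.

$557.34 thousand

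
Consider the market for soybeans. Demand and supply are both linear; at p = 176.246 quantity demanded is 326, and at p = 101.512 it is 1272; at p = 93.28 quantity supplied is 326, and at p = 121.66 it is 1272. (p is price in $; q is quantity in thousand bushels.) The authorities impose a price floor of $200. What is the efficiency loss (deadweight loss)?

$61448.92 thousand

Demand slope = (101.512 − 176.246)/(1272 − 326) = −0.079, so p = 202 − 0.079q.
Supply slope = (121.66 − 93.28)/(1272 − 326) = 0.03, so p = 83.5 + 0.03q.
Competitive equilibrium: 202 − 0.079q = 83.5 + 0.03q → q* = 1087.156, p* = 116.1147.
At the floor p = 200, quantity demanded = (202 − 200)/0.079 = 25.3165.
Sellers' marginal cost at q' = 25.3165: 83.5 + 0.03·25.3165 = 84.2595.
Δq = 1087.156 − 25.3165 = 1061.8395; wedge = 200 − 84.2595 = 115.7405.
The triangle = ½ × 1061.8395 × 115.7405 = $61448.92 thousand.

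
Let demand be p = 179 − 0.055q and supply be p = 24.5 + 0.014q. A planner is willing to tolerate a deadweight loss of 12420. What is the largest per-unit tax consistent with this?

Competitive equilibrium: 179 − 0.055q = 24.5 + 0.014q → q* = 2239.1304, p* = 55.8478.
A tax t gives Δq = t/0.069 and wedge t, so DWL = t²/0.138.
t²/0.138 = 12420 → t² = 1713.96 → t = 41.4.

41.4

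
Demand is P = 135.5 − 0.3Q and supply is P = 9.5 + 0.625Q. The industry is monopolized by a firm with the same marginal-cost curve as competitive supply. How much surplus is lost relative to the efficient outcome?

514.68

Competitive equilibrium: 135.5 − 0.3Q = 9.5 + 0.625Q → Q* = 136.2162, P* = 94.6351.
Marginal revenue: MR = 135.5 − 0.6Q. Set MR = MC: 135.5 − 0.6Q = 9.5 + 0.625Q → Q_m = 102.8571.
Price P_m = 135.5 − 0.3·102.8571 = 104.6429; MC(Q_m) = 9.5 + 0.625·102.8571 = 73.7857.
Competitive Q* = 136.2162, so ΔQ = 33.3591; wedge = 104.6429 − 73.7857 = 30.8572.
The triangle = ½ × 33.3591 × 30.8572 = 514.68.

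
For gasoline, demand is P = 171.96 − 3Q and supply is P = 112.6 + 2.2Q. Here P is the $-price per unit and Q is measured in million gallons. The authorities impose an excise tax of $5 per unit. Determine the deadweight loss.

Competitive equilibrium: 171.96 − 3Q = 112.6 + 2.2Q → Q* = 11.4154, P* = 137.7138.
With the tax, the buyer price exceeds the seller price by 5: (171.96 − 3Q) − (112.6 + 2.2Q) = 5 → Q' = 10.4538.
ΔQ = 11.4154 − 10.4538 = 0.9616; the wedge equals the tax, 5.
The triangle = ½ × 0.9616 × 5 = $2.40 million.

$2.40 million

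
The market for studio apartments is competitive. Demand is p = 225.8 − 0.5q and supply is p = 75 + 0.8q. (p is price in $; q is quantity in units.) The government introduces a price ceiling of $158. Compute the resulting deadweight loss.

$97.54

Competitive equilibrium: 225.8 − 0.5q = 75 + 0.8q → q* = 116, p* = 167.8.
At the ceiling p = 158, quantity supplied = (158 − 75)/0.8 = 103.75.
Willingness to pay at q' = 103.75: 225.8 − 0.5·103.75 = 173.925.
Δq = 116 − 103.75 = 12.25; wedge = 173.925 − 158 = 15.925.
Welfare loss = ½ × 12.25 × 15.925 = $97.54.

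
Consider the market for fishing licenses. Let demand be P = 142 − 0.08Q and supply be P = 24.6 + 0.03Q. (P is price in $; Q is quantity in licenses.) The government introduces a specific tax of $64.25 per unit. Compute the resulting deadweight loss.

$18763.92

Competitive equilibrium: 142 − 0.08Q = 24.6 + 0.03Q → Q* = 1067.2727, P* = 56.6182.
With the tax, the buyer price exceeds the seller price by 64.25: (142 − 0.08Q) − (24.6 + 0.03Q) = 64.25 → Q' = 483.1818.
ΔQ = 1067.2727 − 483.1818 = 584.0909; the wedge equals the tax, 64.25.
Deadweight loss = ½ × 584.0909 × 64.25 = $18763.92.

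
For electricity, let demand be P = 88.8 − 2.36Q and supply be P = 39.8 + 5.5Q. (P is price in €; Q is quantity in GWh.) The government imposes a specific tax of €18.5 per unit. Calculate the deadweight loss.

Competitive equilibrium: 88.8 − 2.36Q = 39.8 + 5.5Q → Q* = 6.2341, P* = 74.0875.
With the tax, the buyer price exceeds the seller price by 18.5: (88.8 − 2.36Q) − (39.8 + 5.5Q) = 18.5 → Q' = 3.8804.
ΔQ = 6.2341 − 3.8804 = 2.3537; the wedge equals the tax, 18.5.
The triangle = ½ × 2.3537 × 18.5 = €21.77.

€21.77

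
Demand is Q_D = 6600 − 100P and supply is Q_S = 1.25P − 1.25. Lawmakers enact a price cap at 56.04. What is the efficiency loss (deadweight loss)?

In inverse form: demand P = 66 − 0.01Q, supply P = 1 + 0.8Q.
Competitive equilibrium: 66 − 0.01Q = 1 + 0.8Q → Q* = 80.2469, P* = 65.1975.
At the ceiling P = 56.04, quantity supplied = (56.04 − 1)/0.8 = 68.8.
Willingness to pay at Q' = 68.8: 66 − 0.01·68.8 = 65.312.
ΔQ = 80.2469 − 68.8 = 11.4469; wedge = 65.312 − 56.04 = 9.272.
Deadweight loss = ½ × 11.4469 × 9.272 = 53.07.

53.07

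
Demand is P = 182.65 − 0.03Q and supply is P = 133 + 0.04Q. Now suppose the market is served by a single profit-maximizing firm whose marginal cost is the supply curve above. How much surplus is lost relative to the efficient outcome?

1584.72

Competitive equilibrium: 182.65 − 0.03Q = 133 + 0.04Q → Q* = 709.2857, P* = 161.3714.
Marginal revenue: MR = 182.65 − 0.06Q. Set MR = MC: 182.65 − 0.06Q = 133 + 0.04Q → Q_m = 496.5.
Price P_m = 182.65 − 0.03·496.5 = 167.755; MC(Q_m) = 133 + 0.04·496.5 = 152.86.
Competitive Q* = 709.2857, so ΔQ = 212.7857; wedge = 167.755 − 152.86 = 14.895.
Welfare loss = ½ × 212.7857 × 14.895 = 1584.72.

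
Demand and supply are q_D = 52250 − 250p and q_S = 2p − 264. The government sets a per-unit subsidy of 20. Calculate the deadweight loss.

396.83

In inverse form: demand p = 209 − 0.004q, supply p = 132 + 0.5q.
Competitive equilibrium: 209 − 0.004q = 132 + 0.5q → q* = 152.7778, p* = 208.3889.
The subsidy lowers effective supply by 20: p = 112 + 0.5q.
New quantity: 209 − 0.004q = 112 + 0.5q → q' = 192.4603.
Overproduction Δq = 192.4603 − 152.7778 = 39.6825; wedge = subsidy = 20.
Deadweight loss = ½ × 39.6825 × 20 = 396.83.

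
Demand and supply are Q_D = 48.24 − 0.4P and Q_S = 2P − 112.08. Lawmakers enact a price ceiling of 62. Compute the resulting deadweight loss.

138.24

In inverse form: demand P = 120.6 − 2.5Q, supply P = 56.04 + 0.5Q.
Competitive equilibrium: 120.6 − 2.5Q = 56.04 + 0.5Q → Q* = 21.52, P* = 66.8.
At the ceiling P = 62, quantity supplied = (62 − 56.04)/0.5 = 11.92.
Willingness to pay at Q' = 11.92: 120.6 − 2.5·11.92 = 90.8.
ΔQ = 21.52 − 11.92 = 9.6; wedge = 90.8 − 62 = 28.8.
DWL = ½ × 9.6 × 28.8 = 138.24.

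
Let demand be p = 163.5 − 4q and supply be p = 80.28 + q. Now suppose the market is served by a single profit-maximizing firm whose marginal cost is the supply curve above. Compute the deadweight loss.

Competitive equilibrium: 163.5 − 4q = 80.28 + q → q* = 16.644, p* = 96.924.
Marginal revenue: MR = 163.5 − 8q. Set MR = MC: 163.5 − 8q = 80.28 + q → q_m = 9.2467.
Price p_m = 163.5 − 4·9.2467 = 126.5132; MC(q_m) = 80.28 + 1·9.2467 = 89.5267.
Competitive q* = 16.644, so Δq = 7.3973; wedge = 126.5132 − 89.5267 = 36.9865.
The triangle = ½ × 7.3973 × 36.9865 = 136.80.

136.80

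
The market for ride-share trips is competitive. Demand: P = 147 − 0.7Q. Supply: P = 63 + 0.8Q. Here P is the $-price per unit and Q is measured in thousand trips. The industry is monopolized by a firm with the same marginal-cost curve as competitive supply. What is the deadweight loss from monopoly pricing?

$238.12 thousand

Competitive equilibrium: 147 − 0.7Q = 63 + 0.8Q → Q* = 56, P* = 107.8.
Marginal revenue: MR = 147 − 1.4Q. Set MR = MC: 147 − 1.4Q = 63 + 0.8Q → Q_m = 38.1818.
Price P_m = 147 − 0.7·38.1818 = 120.2727; MC(Q_m) = 63 + 0.8·38.1818 = 93.5454.
Competitive Q* = 56, so ΔQ = 17.8182; wedge = 120.2727 − 93.5454 = 26.7273.
Welfare loss = ½ × 17.8182 × 26.7273 = $238.12 thousand.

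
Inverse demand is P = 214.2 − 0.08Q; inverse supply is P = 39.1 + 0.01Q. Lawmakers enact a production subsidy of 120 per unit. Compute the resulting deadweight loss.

80000

Competitive equilibrium: 214.2 − 0.08Q = 39.1 + 0.01Q → Q* = 1945.5556, P* = 58.5556.
The subsidy lowers effective supply by 120: P = 0.01Q − 80.9.
New quantity: 214.2 − 0.08Q = 0.01Q − 80.9 → Q' = 3278.8889.
Overproduction ΔQ = 3278.8889 − 1945.5556 = 1333.3333; wedge = subsidy = 120.
DWL = ½ × 1333.3333 × 120 = 80000.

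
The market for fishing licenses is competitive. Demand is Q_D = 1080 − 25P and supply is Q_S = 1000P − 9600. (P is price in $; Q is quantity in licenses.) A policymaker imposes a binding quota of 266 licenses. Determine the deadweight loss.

$6280.70

In inverse form: demand P = 43.2 − 0.04Q, supply P = 9.6 + 0.001Q.
Competitive equilibrium: 43.2 − 0.04Q = 9.6 + 0.001Q → Q* = 819.5122, P* = 10.4195.
At Q = 266: demand price = 43.2 − 0.04·266 = 32.56; supply price = 9.6 + 0.001·266 = 9.866.
ΔQ = 819.5122 − 266 = 553.5122; wedge = 32.56 − 9.866 = 22.694.
DWL = ½ × 553.5122 × 22.694 = $6280.70.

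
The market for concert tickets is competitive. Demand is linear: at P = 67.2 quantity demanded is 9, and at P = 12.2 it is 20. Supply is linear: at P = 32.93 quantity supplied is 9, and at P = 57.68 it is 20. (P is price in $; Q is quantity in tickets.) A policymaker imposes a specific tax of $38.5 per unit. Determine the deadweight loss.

$102.22

Demand slope = (12.2 − 67.2)/(20 − 9) = −5, so P = 112.2 − 5Q.
Supply slope = (57.68 − 32.93)/(20 − 9) = 2.25, so P = 12.68 + 2.25Q.
Competitive equilibrium: 112.2 − 5Q = 12.68 + 2.25Q → Q* = 13.7269, P* = 43.5655.
With the tax, the buyer price exceeds the seller price by 38.5: (112.2 − 5Q) − (12.68 + 2.25Q) = 38.5 → Q' = 8.4166.
ΔQ = 13.7269 − 8.4166 = 5.3103; the wedge equals the tax, 38.5.
The triangle = ½ × 5.3103 × 38.5 = $102.22.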